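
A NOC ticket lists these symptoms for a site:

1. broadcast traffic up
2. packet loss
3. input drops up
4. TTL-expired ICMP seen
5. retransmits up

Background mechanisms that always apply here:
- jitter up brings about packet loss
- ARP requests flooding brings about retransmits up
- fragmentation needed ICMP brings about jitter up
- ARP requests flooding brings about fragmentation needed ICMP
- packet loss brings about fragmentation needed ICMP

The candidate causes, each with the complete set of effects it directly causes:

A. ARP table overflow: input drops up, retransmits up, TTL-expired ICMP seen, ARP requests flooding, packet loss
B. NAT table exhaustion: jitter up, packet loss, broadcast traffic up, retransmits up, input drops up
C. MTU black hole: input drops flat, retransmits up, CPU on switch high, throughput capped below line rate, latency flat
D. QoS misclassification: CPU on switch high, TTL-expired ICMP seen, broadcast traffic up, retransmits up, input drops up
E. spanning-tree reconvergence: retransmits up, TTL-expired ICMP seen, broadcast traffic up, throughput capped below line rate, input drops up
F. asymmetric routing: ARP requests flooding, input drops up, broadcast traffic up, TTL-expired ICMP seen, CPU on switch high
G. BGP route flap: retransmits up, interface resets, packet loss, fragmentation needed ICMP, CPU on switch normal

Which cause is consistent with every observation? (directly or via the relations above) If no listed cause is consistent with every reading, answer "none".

Checking each candidate against the observations:
(A) ARP table overflow — does not account for broadcast traffic up
(B) NAT table exhaustion — broadcast traffic up +; packet loss +; input drops up +; TTL-expired ICMP seen -; retransmits up +
(C) MTU black hole — fails on broadcast traffic up, packet loss, input drops up, TTL-expired ICMP seen (predicts input drops flat, not input drops up)
(D) QoS misclassification — broadcast traffic up +; packet loss -; input drops up +; TTL-expired ICMP seen +; retransmits up +
(E) spanning-tree reconvergence — does not account for packet loss
(F) asymmetric routing — accounts for every observation (packet loss via ARP requests flooding → fragmentation needed ICMP → jitter up → packet loss)
(G) BGP route flap — does not account for broadcast traffic up, input drops up, TTL-expired ICMP seen
(F) alone accounts for all the evidence.

F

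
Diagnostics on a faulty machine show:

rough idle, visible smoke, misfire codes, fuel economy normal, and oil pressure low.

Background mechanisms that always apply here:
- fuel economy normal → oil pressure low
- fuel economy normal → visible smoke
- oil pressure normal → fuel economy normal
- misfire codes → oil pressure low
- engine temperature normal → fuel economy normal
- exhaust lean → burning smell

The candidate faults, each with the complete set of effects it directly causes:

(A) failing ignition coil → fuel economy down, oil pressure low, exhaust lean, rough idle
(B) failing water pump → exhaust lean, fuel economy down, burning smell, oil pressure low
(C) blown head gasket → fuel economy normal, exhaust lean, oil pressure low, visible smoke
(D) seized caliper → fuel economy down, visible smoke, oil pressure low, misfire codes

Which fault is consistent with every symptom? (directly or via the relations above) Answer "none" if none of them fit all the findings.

Checking each candidate against the observations:
(A) failing ignition coil — rough idle ✓; visible smoke ✗; misfire codes ✗; fuel economy normal ✗; oil pressure low ✓
(B) failing water pump — rough idle ✗; visible smoke ✗; misfire codes ✗; fuel economy normal ✗; oil pressure low ✓
(C) blown head gasket — rough idle ✗; visible smoke ✓; misfire codes ✗; fuel economy normal ✓; oil pressure low ✓
(D) seized caliper — rough idle ✗; visible smoke ✓; misfire codes ✓; fuel economy normal ✗; oil pressure low ✓
Every candidate fails on at least one observation.

none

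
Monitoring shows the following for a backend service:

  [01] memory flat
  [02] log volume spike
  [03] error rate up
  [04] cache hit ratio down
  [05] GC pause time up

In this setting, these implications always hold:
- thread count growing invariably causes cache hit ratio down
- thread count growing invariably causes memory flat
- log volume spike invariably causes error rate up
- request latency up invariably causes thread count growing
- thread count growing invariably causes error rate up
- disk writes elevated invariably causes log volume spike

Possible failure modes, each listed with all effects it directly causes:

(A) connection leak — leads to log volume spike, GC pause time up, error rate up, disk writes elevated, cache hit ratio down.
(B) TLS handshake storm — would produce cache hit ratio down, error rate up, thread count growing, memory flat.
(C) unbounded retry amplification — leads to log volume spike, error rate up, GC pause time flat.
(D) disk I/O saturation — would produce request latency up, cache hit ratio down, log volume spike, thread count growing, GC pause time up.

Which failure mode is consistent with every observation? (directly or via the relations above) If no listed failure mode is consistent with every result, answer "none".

Testing each hypothesis:
(A) connection leak — memory flat -; log volume spike +; error rate up +; cache hit ratio down +; GC pause time up +
(B) TLS handshake storm — memory flat +; log volume spike -; error rate up +; cache hit ratio down +; GC pause time up -
(C) unbounded retry amplification — memory flat -; log volume spike +; error rate up +; cache hit ratio down -; GC pause time up -
(D) disk I/O saturation — accounts for every observation (memory flat via thread count growing → memory flat)
(D) alone accounts for all the evidence.

D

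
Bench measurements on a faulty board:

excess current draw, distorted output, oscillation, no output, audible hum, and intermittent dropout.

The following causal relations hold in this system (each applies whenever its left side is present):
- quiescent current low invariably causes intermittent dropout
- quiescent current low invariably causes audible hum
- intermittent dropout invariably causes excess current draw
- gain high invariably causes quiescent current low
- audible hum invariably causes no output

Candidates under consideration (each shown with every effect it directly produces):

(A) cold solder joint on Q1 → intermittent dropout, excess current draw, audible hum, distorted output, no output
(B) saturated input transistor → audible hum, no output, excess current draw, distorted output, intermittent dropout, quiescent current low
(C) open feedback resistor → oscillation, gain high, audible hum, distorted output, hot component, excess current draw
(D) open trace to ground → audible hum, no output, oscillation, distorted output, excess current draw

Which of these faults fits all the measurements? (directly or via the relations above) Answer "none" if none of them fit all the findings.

Checking each candidate against the observations:
(A) cold solder joint on Q1 — excess current draw ✓; distorted output ✓; oscillation ✗; no output ✓; audible hum ✓; intermittent dropout ✓
(B) saturated input transistor — excess current draw ✓; distorted output ✓; oscillation ✗; no output ✓; audible hum ✓; intermittent dropout ✓
(C) open feedback resistor — excess current draw ✓; distorted output ✓; oscillation ✓; no output ✓ (via audible hum → no output); audible hum ✓; intermittent dropout ✓ (via gain high → quiescent current low → intermittent dropout)
(D) open trace to ground — excess current draw ✓; distorted output ✓; oscillation ✓; no output ✓; audible hum ✓; intermittent dropout ✗
(C) is the only candidate with no mismatches.

C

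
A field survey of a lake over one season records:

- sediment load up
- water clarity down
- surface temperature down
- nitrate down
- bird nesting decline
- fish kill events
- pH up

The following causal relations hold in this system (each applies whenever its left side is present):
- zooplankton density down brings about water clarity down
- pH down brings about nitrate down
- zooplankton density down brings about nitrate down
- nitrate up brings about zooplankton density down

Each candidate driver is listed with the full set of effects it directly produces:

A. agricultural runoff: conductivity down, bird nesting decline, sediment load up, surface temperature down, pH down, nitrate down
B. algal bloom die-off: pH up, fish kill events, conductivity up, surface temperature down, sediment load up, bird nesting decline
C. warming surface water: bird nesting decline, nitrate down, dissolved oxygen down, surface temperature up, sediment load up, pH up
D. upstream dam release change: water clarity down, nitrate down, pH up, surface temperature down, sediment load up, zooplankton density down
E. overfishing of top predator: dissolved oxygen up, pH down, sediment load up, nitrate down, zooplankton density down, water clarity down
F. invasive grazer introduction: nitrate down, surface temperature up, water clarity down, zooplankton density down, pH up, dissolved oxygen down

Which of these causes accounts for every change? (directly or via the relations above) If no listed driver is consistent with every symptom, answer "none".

Checking each candidate against the observations:
(A) agricultural runoff — fails on water clarity down, fish kill events, pH up (predicts pH down, not pH up)
(B) algal bloom die-off — does not account for water clarity down, nitrate down
(C) warming surface water — sediment load up yes; water clarity down NO; surface temperature down NO; nitrate down yes; bird nesting decline yes; fish kill events NO; pH up yes
(D) upstream dam release change — does not account for bird nesting decline, fish kill events
(E) overfishing of top predator — fails on surface temperature down, bird nesting decline, fish kill events, pH up (predicts pH down, not pH up)
(F) invasive grazer introduction — sediment load up NO; water clarity down yes; surface temperature down NO; nitrate down yes; bird nesting decline NO; fish kill events NO; pH up yes
No candidate is consistent with all observations.

none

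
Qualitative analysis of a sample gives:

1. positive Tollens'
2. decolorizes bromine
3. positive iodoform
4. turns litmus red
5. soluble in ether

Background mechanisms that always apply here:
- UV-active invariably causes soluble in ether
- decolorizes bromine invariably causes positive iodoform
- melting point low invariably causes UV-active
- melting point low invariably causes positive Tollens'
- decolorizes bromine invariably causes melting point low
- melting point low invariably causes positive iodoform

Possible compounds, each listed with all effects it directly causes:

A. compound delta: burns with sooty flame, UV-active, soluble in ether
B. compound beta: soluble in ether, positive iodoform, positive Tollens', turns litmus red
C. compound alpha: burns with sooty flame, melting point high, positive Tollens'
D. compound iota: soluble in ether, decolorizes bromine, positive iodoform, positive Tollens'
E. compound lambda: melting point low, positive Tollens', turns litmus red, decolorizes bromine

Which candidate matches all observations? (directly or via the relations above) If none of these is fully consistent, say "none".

Per-candidate check:
(A) compound delta — does not account for positive Tollens', decolorizes bromine, positive iodoform, turns litmus red
(B) compound beta — positive Tollens' yes; decolorizes bromine NO; positive iodoform yes; turns litmus red yes; soluble in ether yes
(C) compound alpha — does not account for decolorizes bromine, positive iodoform, turns litmus red, soluble in ether
(D) compound iota — does not account for turns litmus red
(E) compound lambda — accounts for every observation (positive iodoform by melting point low → positive iodoform)
(E) is the only candidate with no mismatches.

E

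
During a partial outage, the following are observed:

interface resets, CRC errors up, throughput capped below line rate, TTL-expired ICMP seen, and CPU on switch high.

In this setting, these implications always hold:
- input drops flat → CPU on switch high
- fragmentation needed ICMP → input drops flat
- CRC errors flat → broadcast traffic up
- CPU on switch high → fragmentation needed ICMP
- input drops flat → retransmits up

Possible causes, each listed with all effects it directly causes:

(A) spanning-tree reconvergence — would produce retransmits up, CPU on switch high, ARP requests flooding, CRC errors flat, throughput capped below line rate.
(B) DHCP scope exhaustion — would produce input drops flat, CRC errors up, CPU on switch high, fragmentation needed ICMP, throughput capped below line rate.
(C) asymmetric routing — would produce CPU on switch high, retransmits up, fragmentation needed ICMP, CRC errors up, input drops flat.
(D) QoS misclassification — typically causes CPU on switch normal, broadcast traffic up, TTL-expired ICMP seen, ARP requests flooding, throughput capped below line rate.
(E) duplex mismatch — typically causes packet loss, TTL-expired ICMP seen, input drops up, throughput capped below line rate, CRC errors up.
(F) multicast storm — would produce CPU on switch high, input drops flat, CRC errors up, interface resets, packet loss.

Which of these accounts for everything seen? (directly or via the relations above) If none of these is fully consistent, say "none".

For each candidate, compare predicted effects to what was observed:
(A) spanning-tree reconvergence — fails on interface resets, CRC errors up, TTL-expired ICMP seen (predicts CRC errors flat, not CRC errors up)
(B) DHCP scope exhaustion — does not account for interface resets, TTL-expired ICMP seen
(C) asymmetric routing — interface resets NO; CRC errors up yes; throughput capped below line rate NO; TTL-expired ICMP seen NO; CPU on switch high yes
(D) QoS misclassification — interface resets NO; CRC errors up NO; throughput capped below line rate yes; TTL-expired ICMP seen yes; CPU on switch high NO
(E) duplex mismatch — interface resets NO; CRC errors up yes; throughput capped below line rate yes; TTL-expired ICMP seen yes; CPU on switch high NO
(F) multicast storm — interface resets yes; CRC errors up yes; throughput capped below line rate NO; TTL-expired ICMP seen NO; CPU on switch high yes
Every candidate fails on at least one observation.

none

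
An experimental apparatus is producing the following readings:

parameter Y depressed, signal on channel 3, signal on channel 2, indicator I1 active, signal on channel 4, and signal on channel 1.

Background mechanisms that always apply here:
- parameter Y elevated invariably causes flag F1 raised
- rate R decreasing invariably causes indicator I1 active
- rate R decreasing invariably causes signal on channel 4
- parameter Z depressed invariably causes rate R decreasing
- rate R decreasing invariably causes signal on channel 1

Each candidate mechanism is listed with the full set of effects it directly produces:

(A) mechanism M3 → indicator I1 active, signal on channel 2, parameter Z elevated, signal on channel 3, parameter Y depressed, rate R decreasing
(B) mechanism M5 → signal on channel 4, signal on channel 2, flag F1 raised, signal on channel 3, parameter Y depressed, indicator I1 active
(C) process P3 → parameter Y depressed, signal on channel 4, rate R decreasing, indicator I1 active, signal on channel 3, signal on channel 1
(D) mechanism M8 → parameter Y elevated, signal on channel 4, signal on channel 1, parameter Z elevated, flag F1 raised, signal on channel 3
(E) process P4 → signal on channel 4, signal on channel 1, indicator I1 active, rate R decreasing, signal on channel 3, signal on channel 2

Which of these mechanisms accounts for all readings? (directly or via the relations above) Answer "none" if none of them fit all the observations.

A

Per-candidate check:
(A) mechanism M3 — parameter Y depressed yes; signal on channel 3 yes; signal on channel 2 yes; indicator I1 active yes; signal on channel 4 yes (through rate R decreasing → signal on channel 4); signal on channel 1 yes (through rate R decreasing → signal on channel 1)
(B) mechanism M5 — parameter Y depressed yes; signal on channel 3 yes; signal on channel 2 yes; indicator I1 active yes; signal on channel 4 yes; signal on channel 1 NO
(C) process P3 — parameter Y depressed yes; signal on channel 3 yes; signal on channel 2 NO; indicator I1 active yes; signal on channel 4 yes; signal on channel 1 yes
(D) mechanism M8 — parameter Y depressed NO; signal on channel 3 yes; signal on channel 2 NO; indicator I1 active NO; signal on channel 4 yes; signal on channel 1 yes
(E) process P4 — parameter Y depressed NO; signal on channel 3 yes; signal on channel 2 yes; indicator I1 active yes; signal on channel 4 yes; signal on channel 1 yes
(A) is the only candidate with no mismatches.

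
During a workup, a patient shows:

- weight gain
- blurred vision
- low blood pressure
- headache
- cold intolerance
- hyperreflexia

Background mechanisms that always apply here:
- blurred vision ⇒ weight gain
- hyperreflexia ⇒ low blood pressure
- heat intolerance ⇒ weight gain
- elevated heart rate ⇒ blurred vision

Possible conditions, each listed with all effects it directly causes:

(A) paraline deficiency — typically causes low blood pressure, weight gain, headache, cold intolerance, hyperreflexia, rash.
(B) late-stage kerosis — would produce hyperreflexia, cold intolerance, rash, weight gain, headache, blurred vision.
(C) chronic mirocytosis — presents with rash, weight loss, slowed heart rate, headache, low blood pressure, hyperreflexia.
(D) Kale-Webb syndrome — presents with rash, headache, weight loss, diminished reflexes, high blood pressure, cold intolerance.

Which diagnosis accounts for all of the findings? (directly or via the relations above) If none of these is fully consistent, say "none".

Checking each candidate against the observations:
(A) paraline deficiency — weight gain match; blurred vision miss; low blood pressure match; headache match; cold intolerance match; hyperreflexia match
(B) late-stage kerosis — accounts for every observation (low blood pressure via hyperreflexia → low blood pressure)
(C) chronic mirocytosis — fails on weight gain, blurred vision, cold intolerance (predicts weight loss, not weight gain)
(D) Kale-Webb syndrome — weight gain miss; blurred vision miss; low blood pressure miss; headache match; cold intolerance match; hyperreflexia miss
Only (B) is consistent with every observation.

B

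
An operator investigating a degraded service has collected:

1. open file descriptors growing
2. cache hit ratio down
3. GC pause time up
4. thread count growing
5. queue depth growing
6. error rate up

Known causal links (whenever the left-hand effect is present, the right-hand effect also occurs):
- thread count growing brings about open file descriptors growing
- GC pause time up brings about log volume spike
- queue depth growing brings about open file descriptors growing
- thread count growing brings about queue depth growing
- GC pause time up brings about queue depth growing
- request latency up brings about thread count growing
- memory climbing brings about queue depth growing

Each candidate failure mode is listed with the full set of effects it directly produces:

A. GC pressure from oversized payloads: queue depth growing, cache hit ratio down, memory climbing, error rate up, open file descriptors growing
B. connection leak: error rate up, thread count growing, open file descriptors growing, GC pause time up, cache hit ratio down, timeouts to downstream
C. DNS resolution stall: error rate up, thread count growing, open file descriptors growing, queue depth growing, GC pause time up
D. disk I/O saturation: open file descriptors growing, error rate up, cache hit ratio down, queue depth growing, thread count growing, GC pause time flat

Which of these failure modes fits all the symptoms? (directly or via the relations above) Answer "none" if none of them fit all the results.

For each candidate, compare predicted effects to what was observed:
(A) GC pressure from oversized payloads — does not account for GC pause time up, thread count growing
(B) connection leak — accounts for every observation (queue depth growing via thread count growing → queue depth growing)
(C) DNS resolution stall — open file descriptors growing match; cache hit ratio down miss; GC pause time up match; thread count growing match; queue depth growing match; error rate up match
(D) disk I/O saturation — fails on GC pause time up (predicts GC pause time flat, not GC pause time up)
(B) is the only candidate with no mismatches.

B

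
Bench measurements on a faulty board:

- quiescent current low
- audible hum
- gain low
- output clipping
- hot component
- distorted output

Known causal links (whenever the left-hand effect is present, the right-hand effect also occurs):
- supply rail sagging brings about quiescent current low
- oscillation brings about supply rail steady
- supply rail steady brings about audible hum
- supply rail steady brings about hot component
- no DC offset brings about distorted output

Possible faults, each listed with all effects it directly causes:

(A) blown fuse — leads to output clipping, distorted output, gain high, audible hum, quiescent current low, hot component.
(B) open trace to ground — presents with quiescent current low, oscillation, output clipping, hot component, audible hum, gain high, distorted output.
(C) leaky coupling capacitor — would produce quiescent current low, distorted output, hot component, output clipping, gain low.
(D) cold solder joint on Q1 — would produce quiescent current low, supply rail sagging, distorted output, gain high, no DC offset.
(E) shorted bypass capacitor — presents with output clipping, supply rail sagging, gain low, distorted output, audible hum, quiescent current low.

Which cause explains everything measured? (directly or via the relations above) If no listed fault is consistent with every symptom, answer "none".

Testing each hypothesis:
(A) blown fuse — quiescent current low +; audible hum +; gain low -; output clipping +; hot component +; distorted output +
(B) open trace to ground — quiescent current low +; audible hum +; gain low -; output clipping +; hot component +; distorted output +
(C) leaky coupling capacitor — quiescent current low +; audible hum -; gain low +; output clipping +; hot component +; distorted output +
(D) cold solder joint on Q1 — fails on audible hum, gain low, output clipping, hot component (predicts gain high, not gain low)
(E) shorted bypass capacitor — does not account for hot component
Every candidate fails on at least one observation.

none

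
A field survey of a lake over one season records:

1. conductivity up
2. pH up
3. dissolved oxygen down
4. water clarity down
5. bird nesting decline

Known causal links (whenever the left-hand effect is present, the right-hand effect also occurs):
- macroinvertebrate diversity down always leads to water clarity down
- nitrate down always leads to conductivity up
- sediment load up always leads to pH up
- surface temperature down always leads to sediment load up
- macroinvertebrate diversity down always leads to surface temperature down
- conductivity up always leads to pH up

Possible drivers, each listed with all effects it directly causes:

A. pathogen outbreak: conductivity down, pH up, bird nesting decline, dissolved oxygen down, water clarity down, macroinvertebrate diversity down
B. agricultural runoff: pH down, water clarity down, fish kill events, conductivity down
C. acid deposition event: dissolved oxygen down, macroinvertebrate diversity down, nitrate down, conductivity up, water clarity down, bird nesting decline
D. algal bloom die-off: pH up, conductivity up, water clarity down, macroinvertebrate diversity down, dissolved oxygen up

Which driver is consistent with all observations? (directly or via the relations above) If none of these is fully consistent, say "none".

Testing each hypothesis:
(A) pathogen outbreak — conductivity up ✗; pH up ✓; dissolved oxygen down ✓; water clarity down ✓; bird nesting decline ✓
(B) agricultural runoff — conductivity up ✗; pH up ✗; dissolved oxygen down ✗; water clarity down ✓; bird nesting decline ✗
(C) acid deposition event — accounts for every observation (pH up through conductivity up → pH up)
(D) algal bloom die-off — fails on dissolved oxygen down, bird nesting decline (predicts dissolved oxygen up, not dissolved oxygen down)
(C) is the only candidate with no mismatches.

C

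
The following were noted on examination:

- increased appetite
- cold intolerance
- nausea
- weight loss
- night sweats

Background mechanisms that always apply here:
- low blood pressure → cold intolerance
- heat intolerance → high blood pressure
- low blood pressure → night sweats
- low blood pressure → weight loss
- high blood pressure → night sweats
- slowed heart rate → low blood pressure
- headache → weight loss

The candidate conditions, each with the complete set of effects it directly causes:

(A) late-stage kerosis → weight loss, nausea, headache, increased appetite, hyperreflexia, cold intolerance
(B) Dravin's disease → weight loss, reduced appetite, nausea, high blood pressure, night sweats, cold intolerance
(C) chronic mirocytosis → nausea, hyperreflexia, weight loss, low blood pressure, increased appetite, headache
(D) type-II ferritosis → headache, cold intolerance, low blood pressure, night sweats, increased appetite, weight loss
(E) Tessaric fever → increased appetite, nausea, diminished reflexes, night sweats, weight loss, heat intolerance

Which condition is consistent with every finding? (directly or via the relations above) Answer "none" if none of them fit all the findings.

C

Checking each candidate against the observations:
(A) late-stage kerosis — does not account for night sweats
(B) Dravin's disease — fails on increased appetite (predicts reduced appetite, not increased appetite)
(C) chronic mirocytosis — increased appetite yes; cold intolerance yes (through low blood pressure → cold intolerance); nausea yes; weight loss yes; night sweats yes (through low blood pressure → night sweats)
(D) type-II ferritosis — increased appetite yes; cold intolerance yes; nausea NO; weight loss yes; night sweats yes
(E) Tessaric fever — increased appetite yes; cold intolerance NO; nausea yes; weight loss yes; night sweats yes
(C) alone accounts for all the evidence.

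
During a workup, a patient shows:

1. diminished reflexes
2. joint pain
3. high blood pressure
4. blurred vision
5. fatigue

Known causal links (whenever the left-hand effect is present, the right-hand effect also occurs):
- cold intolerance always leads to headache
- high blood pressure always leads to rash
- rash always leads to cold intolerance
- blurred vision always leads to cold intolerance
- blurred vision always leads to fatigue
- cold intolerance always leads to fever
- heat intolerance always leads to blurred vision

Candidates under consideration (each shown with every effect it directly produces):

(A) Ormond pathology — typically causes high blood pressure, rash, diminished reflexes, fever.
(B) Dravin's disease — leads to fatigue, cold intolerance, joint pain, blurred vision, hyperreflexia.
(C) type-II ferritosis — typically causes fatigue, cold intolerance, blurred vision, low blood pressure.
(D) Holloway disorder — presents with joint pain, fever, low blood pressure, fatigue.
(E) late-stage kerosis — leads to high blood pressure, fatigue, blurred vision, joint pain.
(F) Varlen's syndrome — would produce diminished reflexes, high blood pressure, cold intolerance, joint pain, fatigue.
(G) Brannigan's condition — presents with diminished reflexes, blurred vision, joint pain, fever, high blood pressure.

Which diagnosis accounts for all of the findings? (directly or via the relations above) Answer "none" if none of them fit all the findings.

G

Testing each hypothesis:
(A) Ormond pathology — does not account for joint pain, blurred vision, fatigue
(B) Dravin's disease — diminished reflexes miss; joint pain match; high blood pressure miss; blurred vision match; fatigue match
(C) type-II ferritosis — fails on diminished reflexes, joint pain, high blood pressure (predicts low blood pressure, not high blood pressure)
(D) Holloway disorder — diminished reflexes miss; joint pain match; high blood pressure miss; blurred vision miss; fatigue match
(E) late-stage kerosis — diminished reflexes miss; joint pain match; high blood pressure match; blurred vision match; fatigue match
(F) Varlen's syndrome — diminished reflexes match; joint pain match; high blood pressure match; blurred vision miss; fatigue match
(G) Brannigan's condition — accounts for every observation (fatigue through blurred vision → fatigue)
(G) is the only candidate with no mismatches.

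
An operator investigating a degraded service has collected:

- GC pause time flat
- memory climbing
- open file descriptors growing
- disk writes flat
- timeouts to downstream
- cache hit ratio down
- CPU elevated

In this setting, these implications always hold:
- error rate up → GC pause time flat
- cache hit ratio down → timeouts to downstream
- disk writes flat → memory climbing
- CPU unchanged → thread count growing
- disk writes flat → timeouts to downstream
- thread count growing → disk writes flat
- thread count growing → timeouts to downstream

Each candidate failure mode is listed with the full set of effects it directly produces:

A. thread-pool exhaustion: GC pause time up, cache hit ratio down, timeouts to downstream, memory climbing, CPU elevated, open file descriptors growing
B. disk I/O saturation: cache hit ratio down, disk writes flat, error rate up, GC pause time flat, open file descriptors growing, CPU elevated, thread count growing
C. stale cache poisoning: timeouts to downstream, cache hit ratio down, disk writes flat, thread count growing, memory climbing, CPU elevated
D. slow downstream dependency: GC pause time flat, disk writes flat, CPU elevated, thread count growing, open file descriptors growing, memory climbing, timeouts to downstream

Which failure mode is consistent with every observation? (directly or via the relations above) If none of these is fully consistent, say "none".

Testing each hypothesis:
(A) thread-pool exhaustion — fails on GC pause time flat, disk writes flat (predicts GC pause time up, not GC pause time flat)
(B) disk I/O saturation — accounts for every observation (memory climbing through disk writes flat → memory climbing)
(C) stale cache poisoning — GC pause time flat -; memory climbing +; open file descriptors growing -; disk writes flat +; timeouts to downstream +; cache hit ratio down +; CPU elevated +
(D) slow downstream dependency — GC pause time flat +; memory climbing +; open file descriptors growing +; disk writes flat +; timeouts to downstream +; cache hit ratio down -; CPU elevated +
Only (B) is consistent with every observation.

B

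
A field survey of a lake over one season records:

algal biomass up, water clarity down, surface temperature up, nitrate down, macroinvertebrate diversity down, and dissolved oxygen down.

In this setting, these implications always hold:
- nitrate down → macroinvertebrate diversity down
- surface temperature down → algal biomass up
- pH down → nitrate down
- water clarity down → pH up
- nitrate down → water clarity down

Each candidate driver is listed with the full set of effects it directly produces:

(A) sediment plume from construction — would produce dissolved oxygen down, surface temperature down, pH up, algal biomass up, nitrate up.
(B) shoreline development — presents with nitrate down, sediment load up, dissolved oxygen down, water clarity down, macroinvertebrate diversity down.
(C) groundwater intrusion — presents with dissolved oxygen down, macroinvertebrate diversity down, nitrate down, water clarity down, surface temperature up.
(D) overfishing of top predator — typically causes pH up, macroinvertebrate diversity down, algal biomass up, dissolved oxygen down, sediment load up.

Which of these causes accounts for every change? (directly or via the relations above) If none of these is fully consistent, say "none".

none

Testing each hypothesis:
(A) sediment plume from construction — fails on water clarity down, surface temperature up, nitrate down, macroinvertebrate diversity down (predicts surface temperature down, not surface temperature up; predicts nitrate up, not nitrate down)
(B) shoreline development — algal biomass up -; water clarity down +; surface temperature up -; nitrate down +; macroinvertebrate diversity down +; dissolved oxygen down +
(C) groundwater intrusion — algal biomass up -; water clarity down +; surface temperature up +; nitrate down +; macroinvertebrate diversity down +; dissolved oxygen down +
(D) overfishing of top predator — algal biomass up +; water clarity down -; surface temperature up -; nitrate down -; macroinvertebrate diversity down +; dissolved oxygen down +
Every candidate fails on at least one observation.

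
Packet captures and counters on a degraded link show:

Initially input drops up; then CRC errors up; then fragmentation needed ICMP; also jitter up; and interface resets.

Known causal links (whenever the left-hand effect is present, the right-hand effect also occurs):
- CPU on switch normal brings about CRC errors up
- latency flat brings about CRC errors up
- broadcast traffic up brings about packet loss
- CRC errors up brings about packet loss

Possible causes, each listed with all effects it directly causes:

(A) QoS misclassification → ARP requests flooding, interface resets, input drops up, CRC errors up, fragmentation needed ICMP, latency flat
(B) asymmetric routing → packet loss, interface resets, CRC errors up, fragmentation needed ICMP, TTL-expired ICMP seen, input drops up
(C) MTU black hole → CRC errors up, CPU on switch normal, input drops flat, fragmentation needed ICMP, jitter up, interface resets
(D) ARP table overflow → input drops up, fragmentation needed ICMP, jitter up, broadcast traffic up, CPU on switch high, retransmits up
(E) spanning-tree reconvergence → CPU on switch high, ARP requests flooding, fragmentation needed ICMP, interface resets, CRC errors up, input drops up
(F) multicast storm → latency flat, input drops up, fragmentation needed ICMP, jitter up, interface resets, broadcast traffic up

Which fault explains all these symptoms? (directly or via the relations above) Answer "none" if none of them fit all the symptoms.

Checking each candidate against the observations:
(A) QoS misclassification — does not account for jitter up
(B) asymmetric routing — input drops up yes; CRC errors up yes; fragmentation needed ICMP yes; jitter up NO; interface resets yes
(C) MTU black hole — input drops up NO; CRC errors up yes; fragmentation needed ICMP yes; jitter up yes; interface resets yes
(D) ARP table overflow — input drops up yes; CRC errors up NO; fragmentation needed ICMP yes; jitter up yes; interface resets NO
(E) spanning-tree reconvergence — does not account for jitter up
(F) multicast storm — input drops up yes; CRC errors up yes (through latency flat → CRC errors up); fragmentation needed ICMP yes; jitter up yes; interface resets yes
(F) is the only candidate with no mismatches.

F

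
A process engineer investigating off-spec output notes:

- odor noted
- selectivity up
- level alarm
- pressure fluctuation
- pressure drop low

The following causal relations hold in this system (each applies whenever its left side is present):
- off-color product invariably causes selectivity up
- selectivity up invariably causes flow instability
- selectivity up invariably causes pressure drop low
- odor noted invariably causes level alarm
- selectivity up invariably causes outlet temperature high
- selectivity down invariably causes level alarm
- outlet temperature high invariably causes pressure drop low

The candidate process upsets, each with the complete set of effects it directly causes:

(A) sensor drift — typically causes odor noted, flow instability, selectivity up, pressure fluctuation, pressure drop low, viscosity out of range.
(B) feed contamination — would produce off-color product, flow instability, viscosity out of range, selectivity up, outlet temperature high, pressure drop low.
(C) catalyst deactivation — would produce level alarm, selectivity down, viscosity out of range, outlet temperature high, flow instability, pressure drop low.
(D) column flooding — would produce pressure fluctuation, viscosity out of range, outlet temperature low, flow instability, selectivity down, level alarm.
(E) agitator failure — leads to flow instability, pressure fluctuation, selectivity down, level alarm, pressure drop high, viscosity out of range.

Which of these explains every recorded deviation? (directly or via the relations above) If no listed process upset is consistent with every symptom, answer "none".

Testing each hypothesis:
(A) sensor drift — accounts for every observation (level alarm by odor noted → level alarm)
(B) feed contamination — does not account for odor noted, level alarm, pressure fluctuation
(C) catalyst deactivation — odor noted NO; selectivity up NO; level alarm yes; pressure fluctuation NO; pressure drop low yes
(D) column flooding — fails on odor noted, selectivity up, pressure drop low (predicts selectivity down, not selectivity up)
(E) agitator failure — fails on odor noted, selectivity up, pressure drop low (predicts selectivity down, not selectivity up; predicts pressure drop high, not pressure drop low)
(A) is the only candidate with no mismatches.

A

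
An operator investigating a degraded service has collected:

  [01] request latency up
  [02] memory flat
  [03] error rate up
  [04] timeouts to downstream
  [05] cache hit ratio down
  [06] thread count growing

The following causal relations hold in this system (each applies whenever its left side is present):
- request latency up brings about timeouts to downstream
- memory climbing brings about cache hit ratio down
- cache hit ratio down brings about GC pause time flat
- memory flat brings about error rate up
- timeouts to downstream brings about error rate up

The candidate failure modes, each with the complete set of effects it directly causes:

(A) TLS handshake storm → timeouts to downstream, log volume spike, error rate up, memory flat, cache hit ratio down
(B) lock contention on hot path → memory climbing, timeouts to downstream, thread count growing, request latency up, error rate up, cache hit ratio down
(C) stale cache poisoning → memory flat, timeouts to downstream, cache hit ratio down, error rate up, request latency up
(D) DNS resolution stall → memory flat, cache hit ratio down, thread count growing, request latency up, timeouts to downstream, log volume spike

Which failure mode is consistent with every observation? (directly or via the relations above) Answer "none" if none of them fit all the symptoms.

D

Checking each candidate against the observations:
(A) TLS handshake storm — does not account for request latency up, thread count growing
(B) lock contention on hot path — request latency up match; memory flat miss; error rate up match; timeouts to downstream match; cache hit ratio down match; thread count growing match
(C) stale cache poisoning — request latency up match; memory flat match; error rate up match; timeouts to downstream match; cache hit ratio down match; thread count growing miss
(D) DNS resolution stall — accounts for every observation (error rate up through timeouts to downstream → error rate up)
(D) is the only candidate with no mismatches.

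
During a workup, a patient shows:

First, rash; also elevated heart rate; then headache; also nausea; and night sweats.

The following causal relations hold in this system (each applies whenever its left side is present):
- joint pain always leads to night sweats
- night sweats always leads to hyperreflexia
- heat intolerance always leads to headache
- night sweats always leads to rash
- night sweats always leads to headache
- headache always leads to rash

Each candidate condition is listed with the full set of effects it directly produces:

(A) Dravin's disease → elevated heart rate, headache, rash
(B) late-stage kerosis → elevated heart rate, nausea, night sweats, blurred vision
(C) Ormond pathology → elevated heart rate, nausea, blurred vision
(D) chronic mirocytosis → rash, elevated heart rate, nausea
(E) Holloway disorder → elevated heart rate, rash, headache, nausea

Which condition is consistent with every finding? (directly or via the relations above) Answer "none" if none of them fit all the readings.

B

Checking each candidate against the observations:
(A) Dravin's disease — does not account for nausea, night sweats
(B) late-stage kerosis — rash + (by night sweats → rash); elevated heart rate +; headache + (by night sweats → headache); nausea +; night sweats +
(C) Ormond pathology — rash -; elevated heart rate +; headache -; nausea +; night sweats -
(D) chronic mirocytosis — rash +; elevated heart rate +; headache -; nausea +; night sweats -
(E) Holloway disorder — does not account for night sweats
(B) is the only candidate with no mismatches.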